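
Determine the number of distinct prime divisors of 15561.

4

15561 = 3^2 · 1729
1729 = 7 · 247
247 = 13 · 19
15561 = 3^2 · 7 · 13 · 19, which has 4 distinct prime factors.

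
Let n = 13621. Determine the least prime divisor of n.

13621 is odd.
Digit sum 13, not divisible by 3.
Ends in 1: not divisible by 5.
7: 13621 = 7·1945 + 6
11: 13621 = 11·1238 + 3
13: 13621 = 13·1047 + 10
17: 13621 = 17·801 + 4
19: 13621 = 19·716 + 17
23: 13621 = 23·592 + 5
29: 13621 = 29·469 + 20
31: 13621 = 31·439 + 12
37: 13621 = 37·368 + 5
41: 13621 = 41·332 + 9
43: 13621 = 43·316 + 33
47: 13621 = 47·289 + 38
53: 13621 = 53·257

53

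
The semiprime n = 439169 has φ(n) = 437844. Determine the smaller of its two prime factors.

643

φ(n) = (p−1)(q−1) = n − (p+q) + 1, so p + q = 439169 − 437844 + 1 = 1326.
p and q are the roots of t² − 1326t + 439169 = 0.
Discriminant: 1326² − 4·439169 = 1758276 − 1756676 = 1600; √1600 = 40.
q = (1326 − 40)/2 = 643, p = (1326 + 40)/2 = 683.
Check: 643 · 683 = 439169.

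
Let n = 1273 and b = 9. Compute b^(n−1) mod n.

9^1 ≡ 9 (mod 1273)
9^2 ≡ 9^2 = 81 ≡ 81 (mod 1273)
9^4 ≡ 81^2 = 6561 ≡ 196 (mod 1273)
9^8 ≡ 196^2 = 38416 ≡ 226 (mod 1273)
9^16 ≡ 226^2 = 51076 ≡ 156 (mod 1273)
9^32 ≡ 156^2 = 24336 ≡ 149 (mod 1273)
9^64 ≡ 149^2 = 22201 ≡ 560 (mod 1273)
9^128 ≡ 560^2 = 313600 ≡ 442 (mod 1273)
9^256 ≡ 442^2 = 195364 ≡ 595 (mod 1273)
9^512 ≡ 595^2 = 354025 ≡ 131 (mod 1273)
9^1024 ≡ 131^2 = 17161 ≡ 612 (mod 1273)
1272 = 1024 + 128 + 64 + 32 + 16 + 8 in binary powers of 2.
So 9^1272 ≡ 612 · 442 · 560 · 149 · 156 · 226 ≡ 710 (mod 1273).
Since 710 ≠ 1, base 9 is a Fermat witness: 1273 is composite.

710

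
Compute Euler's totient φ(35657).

Factor: 35657 = 181 · 197.
φ(35657) = (181−1) · (197−1) = 180 · 196 = 35280.

35280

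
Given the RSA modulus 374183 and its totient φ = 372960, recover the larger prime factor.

631

φ(n) = (p−1)(q−1) = n − (p+q) + 1, so p + q = 374183 − 372960 + 1 = 1224.
p and q are the roots of t² − 1224t + 374183 = 0.
Discriminant: 1224² − 4·374183 = 1498176 − 1496732 = 1444; √1444 = 38.
q = (1224 − 38)/2 = 593, p = (1224 + 38)/2 = 631.
Check: 593 · 631 = 374183.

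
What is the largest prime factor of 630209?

630209 = 73 · 8633
8633 = 89 · 97
97 is prime.
So 630209 = 73 · 89 · 97; the largest prime factor is 97.

97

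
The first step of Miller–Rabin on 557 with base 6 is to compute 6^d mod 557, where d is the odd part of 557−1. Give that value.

557 − 1 = 556 = 2^2 · 139, so d = 139.
6^1 ≡ 6 (mod 557)
6^2 ≡ 6^2 = 36 ≡ 36 (mod 557)
6^4 ≡ 36^2 = 1296 ≡ 182 (mod 557)
6^8 ≡ 182^2 = 33124 ≡ 261 (mod 557)
6^16 ≡ 261^2 = 68121 ≡ 167 (mod 557)
6^32 ≡ 167^2 = 27889 ≡ 39 (mod 557)
6^64 ≡ 39^2 = 1521 ≡ 407 (mod 557)
6^128 ≡ 407^2 = 165649 ≡ 220 (mod 557)
139 = 128 + 8 + 2 + 1 in binary powers of 2.
So 6^139 ≡ 220 · 261 · 36 · 6 ≡ 1 (mod 557).
Since 6^d ≡ 1 (mod 557), base 6 does not prove 557 composite.

1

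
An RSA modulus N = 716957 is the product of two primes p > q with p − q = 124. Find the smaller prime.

787

Since p = q + 124, we have 716957 = q(q + 124), so q² + 124q − 716957 = 0.
Discriminant: 124² + 4·716957 = 15376 + 2867828 = 2883204; √2883204 = 1698.
q = (−124 + 1698)/2 = 787, and p = q + 124 = 911.
Check: 787 · 911 = 716957.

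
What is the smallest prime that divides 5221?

23

5221 is odd.
Digit sum 10, not divisible by 3.
Ends in 1: not divisible by 5.
7: 5221 = 7·745 + 6
11: 5221 = 11·474 + 7
13: 5221 = 13·401 + 8
17: 5221 = 17·307 + 2
19: 5221 = 19·274 + 15
23: 5221 = 23·227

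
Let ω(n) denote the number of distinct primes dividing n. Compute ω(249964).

5

249964 = 2^2 · 62491
62491 = 11 · 5681
5681 = 13 · 437
437 = 19 · 23
249964 = 2^2 · 11 · 13 · 19 · 23, which has 5 distinct prime factors.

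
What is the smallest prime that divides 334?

2

334 is even: 2 divides it.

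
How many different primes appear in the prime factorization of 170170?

170170 = 2 · 85085
85085 = 5 · 17017
17017 = 7 · 2431
2431 = 11 · 221
221 = 13 · 17
170170 = 2 · 5 · 7 · 11 · 13 · 17, which has 6 distinct prime factors.

6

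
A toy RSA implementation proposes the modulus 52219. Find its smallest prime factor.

79

52219 is odd.
Digit sum 19, not divisible by 3.
Ends in 9: not divisible by 5.
7: 52219 = 7·7459 + 6
11: 52219 = 11·4747 + 2
13: 52219 = 13·4016 + 11
17: 52219 = 17·3071 + 12
19: 52219 = 19·2748 + 7
23: 52219 = 23·2270 + 9
29: 52219 = 29·1800 + 19
31: 52219 = 31·1684 + 15
37: 52219 = 37·1411 + 12
41: 52219 = 41·1273 + 26
43: 52219 = 43·1214 + 17
47: 52219 = 47·1111 + 2
53: 52219 = 53·985 + 14
59: 52219 = 59·885 + 4
61: 52219 = 61·856 + 3
67: 52219 = 67·779 + 26
71: 52219 = 71·735 + 34
73: 52219 = 73·715 + 24
79: 52219 = 79·661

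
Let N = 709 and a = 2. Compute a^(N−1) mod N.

2^1 ≡ 2 (mod 709)
2^2 ≡ 2^2 = 4 ≡ 4 (mod 709)
2^4 ≡ 4^2 = 16 ≡ 16 (mod 709)
2^8 ≡ 16^2 = 256 ≡ 256 (mod 709)
2^16 ≡ 256^2 = 65536 ≡ 308 (mod 709)
2^32 ≡ 308^2 = 94864 ≡ 567 (mod 709)
2^64 ≡ 567^2 = 321489 ≡ 312 (mod 709)
2^128 ≡ 312^2 = 97344 ≡ 211 (mod 709)
2^256 ≡ 211^2 = 44521 ≡ 563 (mod 709)
2^512 ≡ 563^2 = 316969 ≡ 46 (mod 709)
708 = 512 + 128 + 64 + 4 in binary powers of 2.
So 2^708 ≡ 46 · 211 · 312 · 16 ≡ 1 (mod 709).
Since the result is 1, base 2 gives no evidence that 709 is composite.

1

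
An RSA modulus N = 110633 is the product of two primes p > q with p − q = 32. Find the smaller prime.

317

Since p = q + 32, we have 110633 = q(q + 32), so q² + 32q − 110633 = 0.
Discriminant: 32² + 4·110633 = 1024 + 442532 = 443556; √443556 = 666.
q = (−32 + 666)/2 = 317, and p = q + 32 = 349.
Check: 317 · 349 = 110633.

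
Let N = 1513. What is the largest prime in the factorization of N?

89

1513 = 17 · 89
89 is prime.
So 1513 = 17 · 89; the largest prime factor is 89.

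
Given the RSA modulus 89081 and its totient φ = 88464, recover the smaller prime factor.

229

φ(n) = (p−1)(q−1) = n − (p+q) + 1, so p + q = 89081 − 88464 + 1 = 618.
p and q are the roots of t² − 618t + 89081 = 0.
Discriminant: 618² − 4·89081 = 381924 − 356324 = 25600; √25600 = 160.
q = (618 − 160)/2 = 229, p = (618 + 160)/2 = 389.
Check: 229 · 389 = 89081.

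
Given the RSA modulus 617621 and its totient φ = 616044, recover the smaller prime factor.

φ(n) = (p−1)(q−1) = n − (p+q) + 1, so p + q = 617621 − 616044 + 1 = 1578.
p and q are the roots of t² − 1578t + 617621 = 0.
Discriminant: 1578² − 4·617621 = 2490084 − 2470484 = 19600; √19600 = 140.
q = (1578 − 140)/2 = 719, p = (1578 + 140)/2 = 859.
Check: 719 · 859 = 617621.

719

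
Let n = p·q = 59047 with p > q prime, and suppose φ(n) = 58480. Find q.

137

φ(n) = (p−1)(q−1) = n − (p+q) + 1, so p + q = 59047 − 58480 + 1 = 568.
p and q are the roots of t² − 568t + 59047 = 0.
Discriminant: 568² − 4·59047 = 322624 − 236188 = 86436; √86436 = 294.
q = (568 − 294)/2 = 137, p = (568 + 294)/2 = 431.
Check: 137 · 431 = 59047.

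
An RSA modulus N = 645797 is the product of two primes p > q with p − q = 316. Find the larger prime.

Since p = q + 316, we have 645797 = q(q + 316), so q² + 316q − 645797 = 0.
Discriminant: 316² + 4·645797 = 99856 + 2583188 = 2683044; √2683044 = 1638.
q = (−316 + 1638)/2 = 661, and p = q + 316 = 977.
Check: 661 · 977 = 645797.

977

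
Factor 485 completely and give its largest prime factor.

97

485 = 5 · 97
97 is prime.
So 485 = 5 · 97; the largest prime factor is 97.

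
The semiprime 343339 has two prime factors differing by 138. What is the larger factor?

659

Since p = q + 138, we have 343339 = q(q + 138), so q² + 138q − 343339 = 0.
Discriminant: 138² + 4·343339 = 19044 + 1373356 = 1392400; √1392400 = 1180.
q = (−138 + 1180)/2 = 521, and p = q + 138 = 659.
Check: 521 · 659 = 343339.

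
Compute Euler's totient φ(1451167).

1410048

Factor: 1451167 = 73 · 103 · 193.
φ(1451167) = (73−1) · (103−1) · (193−1) = 72 · 102 · 192 = 1410048.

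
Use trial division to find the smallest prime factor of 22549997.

79

22549997 is odd.
Digit sum 47, not divisible by 3.
Ends in 7: not divisible by 5.
7: 22549997 = 7·3221428 + 1
11: 22549997 = 11·2049999 + 8
13: 22549997 = 13·1734615 + 2
17: 22549997 = 17·1326470 + 7
19: 22549997 = 19·1186841 + 18
23: 22549997 = 23·980434 + 15
29: 22549997 = 29·777586 + 3
31: 22549997 = 31·727419 + 8
37: 22549997 = 37·609459 + 14
41: 22549997 = 41·549999 + 38
43: 22549997 = 43·524418 + 23
47: 22549997 = 47·479787 + 8
53: 22549997 = 53·425471 + 34
59: 22549997 = 59·382203 + 20
61: 22549997 = 61·369672 + 5
67: 22549997 = 67·336567 + 8
71: 22549997 = 71·317605 + 42
73: 22549997 = 73·308904 + 5
79: 22549997 = 79·285443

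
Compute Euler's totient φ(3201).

Factor: 3201 = 3 · 11 · 97.
φ(3201) = (3−1) · (11−1) · (97−1) = 2 · 10 · 96 = 1920.

1920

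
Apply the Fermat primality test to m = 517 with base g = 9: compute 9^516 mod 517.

383

9^1 ≡ 9 (mod 517)
9^2 ≡ 9^2 = 81 ≡ 81 (mod 517)
9^4 ≡ 81^2 = 6561 ≡ 357 (mod 517)
9^8 ≡ 357^2 = 127449 ≡ 267 (mod 517)
9^16 ≡ 267^2 = 71289 ≡ 460 (mod 517)
9^32 ≡ 460^2 = 211600 ≡ 147 (mod 517)
9^64 ≡ 147^2 = 21609 ≡ 412 (mod 517)
9^128 ≡ 412^2 = 169744 ≡ 168 (mod 517)
9^256 ≡ 168^2 = 28224 ≡ 306 (mod 517)
9^512 ≡ 306^2 = 93636 ≡ 59 (mod 517)
516 = 512 + 4 in binary powers of 2.
So 9^516 ≡ 59 · 357 ≡ 383 (mod 517).
Since 383 ≠ 1, base 9 is a Fermat witness: 517 is composite.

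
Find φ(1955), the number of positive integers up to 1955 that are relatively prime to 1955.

Factor: 1955 = 5 · 17 · 23.
φ(1955) = (5−1) · (17−1) · (23−1) = 4 · 16 · 22 = 1408.

1408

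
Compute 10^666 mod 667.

10^1 ≡ 10 (mod 667)
10^2 ≡ 10^2 = 100 ≡ 100 (mod 667)
10^4 ≡ 100^2 = 10000 ≡ 662 (mod 667)
10^8 ≡ 662^2 = 438244 ≡ 25 (mod 667)
10^16 ≡ 25^2 = 625 ≡ 625 (mod 667)
10^32 ≡ 625^2 = 390625 ≡ 430 (mod 667)
10^64 ≡ 430^2 = 184900 ≡ 141 (mod 667)
10^128 ≡ 141^2 = 19881 ≡ 538 (mod 667)
10^256 ≡ 538^2 = 289444 ≡ 633 (mod 667)
10^512 ≡ 633^2 = 400689 ≡ 489 (mod 667)
666 = 512 + 128 + 16 + 8 + 2 in binary powers of 2.
So 10^666 ≡ 489 · 538 · 625 · 25 · 100 ≡ 236 (mod 667).
Since 236 ≠ 1, base 10 is a Fermat witness: 667 is composite.

236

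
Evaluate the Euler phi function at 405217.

384384

Factor: 405217 = 29 · 89 · 157.
φ(405217) = (29−1) · (89−1) · (157−1) = 28 · 88 · 156 = 384384.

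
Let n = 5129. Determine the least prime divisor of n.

23

5129 is odd.
Digit sum 17, not divisible by 3.
Ends in 9: not divisible by 5.
7: 5129 = 7·732 + 5
11: 5129 = 11·466 + 3
13: 5129 = 13·394 + 7
17: 5129 = 17·301 + 12
19: 5129 = 19·269 + 18
23: 5129 = 23·223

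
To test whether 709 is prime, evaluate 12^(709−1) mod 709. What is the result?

12^1 ≡ 12 (mod 709)
12^2 ≡ 12^2 = 144 ≡ 144 (mod 709)
12^4 ≡ 144^2 = 20736 ≡ 175 (mod 709)
12^8 ≡ 175^2 = 30625 ≡ 138 (mod 709)
12^16 ≡ 138^2 = 19044 ≡ 610 (mod 709)
12^32 ≡ 610^2 = 372100 ≡ 584 (mod 709)
12^64 ≡ 584^2 = 341056 ≡ 27 (mod 709)
12^128 ≡ 27^2 = 729 ≡ 20 (mod 709)
12^256 ≡ 20^2 = 400 ≡ 400 (mod 709)
12^512 ≡ 400^2 = 160000 ≡ 475 (mod 709)
708 = 512 + 128 + 64 + 4 in binary powers of 2.
So 12^708 ≡ 475 · 20 · 27 · 175 ≡ 1 (mod 709).
Since the result is 1, base 12 gives no evidence that 709 is composite.

1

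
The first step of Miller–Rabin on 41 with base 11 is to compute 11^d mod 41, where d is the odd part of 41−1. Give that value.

3

41 − 1 = 40 = 2^3 · 5, so d = 5.
11^1 ≡ 11 (mod 41)
11^2 ≡ 11^2 = 121 ≡ 39 (mod 41)
11^4 ≡ 39^2 = 1521 ≡ 4 (mod 41)
5 = 4 + 1 in binary powers of 2.
So 11^5 ≡ 4 · 11 ≡ 3 (mod 41).
Squaring chain: 3 → 9 → 40; reaches −1, so base 11 does not prove 41 composite.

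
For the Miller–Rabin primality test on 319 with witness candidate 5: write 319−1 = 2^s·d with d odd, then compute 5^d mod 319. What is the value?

319 − 1 = 318 = 2^1 · 159, so d = 159.
5^1 ≡ 5 (mod 319)
5^2 ≡ 5^2 = 25 ≡ 25 (mod 319)
5^4 ≡ 25^2 = 625 ≡ 306 (mod 319)
5^8 ≡ 306^2 = 93636 ≡ 169 (mod 319)
5^16 ≡ 169^2 = 28561 ≡ 170 (mod 319)
5^32 ≡ 170^2 = 28900 ≡ 190 (mod 319)
5^64 ≡ 190^2 = 36100 ≡ 53 (mod 319)
5^128 ≡ 53^2 = 2809 ≡ 257 (mod 319)
159 = 128 + 16 + 8 + 4 + 2 + 1 in binary powers of 2.
So 5^159 ≡ 257 · 170 · 169 · 306 · 25 · 5 ≡ 196 (mod 319).
Squaring chain: 196; never reaches −1, so base 5 is a Miller–Rabin witness that 319 is composite.

196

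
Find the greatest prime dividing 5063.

5063 = 61 · 83
83 is prime.
So 5063 = 61 · 83; the largest prime factor is 83.

83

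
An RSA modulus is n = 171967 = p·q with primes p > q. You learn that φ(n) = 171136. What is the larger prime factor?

449

φ(n) = (p−1)(q−1) = n − (p+q) + 1, so p + q = 171967 − 171136 + 1 = 832.
p and q are the roots of t² − 832t + 171967 = 0.
Discriminant: 832² − 4·171967 = 692224 − 687868 = 4356; √4356 = 66.
q = (832 − 66)/2 = 383, p = (832 + 66)/2 = 449.
Check: 383 · 449 = 171967.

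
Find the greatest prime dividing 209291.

209291 = 47 · 4453
4453 = 61 · 73
73 is prime.
So 209291 = 47 · 61 · 73; the largest prime factor is 73.

73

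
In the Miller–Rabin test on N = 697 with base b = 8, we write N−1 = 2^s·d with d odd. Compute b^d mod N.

576

697 − 1 = 696 = 2^3 · 87, so d = 87.
8^1 ≡ 8 (mod 697)
8^2 ≡ 8^2 = 64 ≡ 64 (mod 697)
8^4 ≡ 64^2 = 4096 ≡ 611 (mod 697)
8^8 ≡ 611^2 = 373321 ≡ 426 (mod 697)
8^16 ≡ 426^2 = 181476 ≡ 256 (mod 697)
8^32 ≡ 256^2 = 65536 ≡ 18 (mod 697)
8^64 ≡ 18^2 = 324 ≡ 324 (mod 697)
87 = 64 + 16 + 4 + 2 + 1 in binary powers of 2.
So 8^87 ≡ 324 · 256 · 611 · 64 · 8 ≡ 576 (mod 697).
Squaring chain: 576 → 4 → 16; never reaches −1, so base 8 is a Miller–Rabin witness that 697 is composite.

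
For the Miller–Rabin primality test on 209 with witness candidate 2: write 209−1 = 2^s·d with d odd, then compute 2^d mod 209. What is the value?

41

209 − 1 = 208 = 2^4 · 13, so d = 13.
2^1 ≡ 2 (mod 209)
2^2 ≡ 2^2 = 4 ≡ 4 (mod 209)
2^4 ≡ 4^2 = 16 ≡ 16 (mod 209)
2^8 ≡ 16^2 = 256 ≡ 47 (mod 209)
13 = 8 + 4 + 1 in binary powers of 2.
So 2^13 ≡ 47 · 16 · 2 ≡ 41 (mod 209).
Squaring chain: 41 → 9 → 81 → 82; never reaches −1, so base 2 is a Miller–Rabin witness that 209 is composite.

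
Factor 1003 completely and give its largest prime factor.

1003 = 17 · 59
59 is prime.
So 1003 = 17 · 59; the largest prime factor is 59.

59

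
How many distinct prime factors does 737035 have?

737035 = 5 · 147407
147407 = 13 · 11339
11339 = 17 · 667
667 = 23 · 29
737035 = 5 · 13 · 17 · 23 · 29, which has 5 distinct prime factors.

5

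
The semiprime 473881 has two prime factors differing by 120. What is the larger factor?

751

Since p = q + 120, we have 473881 = q(q + 120), so q² + 120q − 473881 = 0.
Discriminant: 120² + 4·473881 = 14400 + 1895524 = 1909924; √1909924 = 1382.
q = (−120 + 1382)/2 = 631, and p = q + 120 = 751.
Check: 631 · 751 = 473881.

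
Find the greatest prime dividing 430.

43

430 = 2 · 215
215 = 5 · 43
43 is prime.
So 430 = 2 · 5 · 43; the largest prime factor is 43.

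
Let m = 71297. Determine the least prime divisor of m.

83

71297 is odd.
Digit sum 26, not divisible by 3.
Ends in 7: not divisible by 5.
7: 71297 = 7·10185 + 2
11: 71297 = 11·6481 + 6
13: 71297 = 13·5484 + 5
17: 71297 = 17·4193 + 16
19: 71297 = 19·3752 + 9
23: 71297 = 23·3099 + 20
29: 71297 = 29·2458 + 15
31: 71297 = 31·2299 + 28
37: 71297 = 37·1926 + 35
41: 71297 = 41·1738 + 39
43: 71297 = 43·1658 + 3
47: 71297 = 47·1516 + 45
53: 71297 = 53·1345 + 12
59: 71297 = 59·1208 + 25
61: 71297 = 61·1168 + 49
67: 71297 = 67·1064 + 9
71: 71297 = 71·1004 + 13
73: 71297 = 73·976 + 49
79: 71297 = 79·902 + 39
83: 71297 = 83·859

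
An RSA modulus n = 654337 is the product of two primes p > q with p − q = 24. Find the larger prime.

821

Since p = q + 24, we have 654337 = q(q + 24), so q² + 24q − 654337 = 0.
Discriminant: 24² + 4·654337 = 576 + 2617348 = 2617924; √2617924 = 1618.
q = (−24 + 1618)/2 = 797, and p = q + 24 = 821.
Check: 797 · 821 = 654337.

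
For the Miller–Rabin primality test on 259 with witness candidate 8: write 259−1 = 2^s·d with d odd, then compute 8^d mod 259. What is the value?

43

259 − 1 = 258 = 2^1 · 129, so d = 129.
8^1 ≡ 8 (mod 259)
8^2 ≡ 8^2 = 64 ≡ 64 (mod 259)
8^4 ≡ 64^2 = 4096 ≡ 211 (mod 259)
8^8 ≡ 211^2 = 44521 ≡ 232 (mod 259)
8^16 ≡ 232^2 = 53824 ≡ 211 (mod 259)
8^32 ≡ 211^2 = 44521 ≡ 232 (mod 259)
8^64 ≡ 232^2 = 53824 ≡ 211 (mod 259)
8^128 ≡ 211^2 = 44521 ≡ 232 (mod 259)
129 = 128 + 1 in binary powers of 2.
So 8^129 ≡ 232 · 8 ≡ 43 (mod 259).
Squaring chain: 43; never reaches −1, so base 8 is a Miller–Rabin witness that 259 is composite.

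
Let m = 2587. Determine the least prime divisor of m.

2587 is odd.
Digit sum 22, not divisible by 3.
Ends in 7: not divisible by 5.
7: 2587 = 7·369 + 4
11: 2587 = 11·235 + 2
13: 2587 = 13·199

13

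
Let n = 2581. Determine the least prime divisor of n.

2581 is odd.
Digit sum 16, not divisible by 3.
Ends in 1: not divisible by 5.
7: 2581 = 7·368 + 5
11: 2581 = 11·234 + 7
13: 2581 = 13·198 + 7
17: 2581 = 17·151 + 14
19: 2581 = 19·135 + 16
23: 2581 = 23·112 + 5
29: 2581 = 29·89

29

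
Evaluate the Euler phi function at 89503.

Factor: 89503 = 37 · 41 · 59.
φ(89503) = (37−1) · (41−1) · (59−1) = 36 · 40 · 58 = 83520.

83520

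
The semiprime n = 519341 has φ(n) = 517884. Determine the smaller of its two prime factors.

619

φ(n) = (p−1)(q−1) = n − (p+q) + 1, so p + q = 519341 − 517884 + 1 = 1458.
p and q are the roots of t² − 1458t + 519341 = 0.
Discriminant: 1458² − 4·519341 = 2125764 − 2077364 = 48400; √48400 = 220.
q = (1458 − 220)/2 = 619, p = (1458 + 220)/2 = 839.
Check: 619 · 839 = 519341.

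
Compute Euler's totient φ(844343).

814528

Factor: 844343 = 53 · 89 · 179.
φ(844343) = (53−1) · (89−1) · (179−1) = 52 · 88 · 178 = 814528.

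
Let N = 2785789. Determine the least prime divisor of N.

89

2785789 is odd.
Digit sum 46, not divisible by 3.
Ends in 9: not divisible by 5.
7: 2785789 = 7·397969 + 6
11: 2785789 = 11·253253 + 6
13: 2785789 = 13·214291 + 6
17: 2785789 = 17·163869 + 16
19: 2785789 = 19·146620 + 9
23: 2785789 = 23·121121 + 6
29: 2785789 = 29·96061 + 20
31: 2785789 = 31·89864 + 5
37: 2785789 = 37·75291 + 22
41: 2785789 = 41·67946 + 3
43: 2785789 = 43·64785 + 34
47: 2785789 = 47·59272 + 5
53: 2785789 = 53·52562 + 3
59: 2785789 = 59·47216 + 45
61: 2785789 = 61·45668 + 41
67: 2785789 = 67·41578 + 63
71: 2785789 = 71·39236 + 33
73: 2785789 = 73·38161 + 36
79: 2785789 = 79·35263 + 12
83: 2785789 = 83·33563 + 60
89: 2785789 = 89·31301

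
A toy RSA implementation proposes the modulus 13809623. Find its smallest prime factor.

83

13809623 is odd.
Digit sum 32, not divisible by 3.
Ends in 3: not divisible by 5.
7: 13809623 = 7·1972803 + 2
11: 13809623 = 11·1255420 + 3
13: 13809623 = 13·1062278 + 9
17: 13809623 = 17·812330 + 13
19: 13809623 = 19·726822 + 5
23: 13809623 = 23·600418 + 9
29: 13809623 = 29·476193 + 26
31: 13809623 = 31·445471 + 22
37: 13809623 = 37·373233 + 2
41: 13809623 = 41·336820 + 3
43: 13809623 = 43·321154 + 1
47: 13809623 = 47·293821 + 36
53: 13809623 = 53·260558 + 49
59: 13809623 = 59·234061 + 24
61: 13809623 = 61·226387 + 16
67: 13809623 = 67·206113 + 52
71: 13809623 = 71·194501 + 52
73: 13809623 = 73·189172 + 67
79: 13809623 = 79·174805 + 28
83: 13809623 = 83·166381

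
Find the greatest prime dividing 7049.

53

7049 = 7 · 1007
1007 = 19 · 53
53 is prime.
So 7049 = 7 · 19 · 53; the largest prime factor is 53.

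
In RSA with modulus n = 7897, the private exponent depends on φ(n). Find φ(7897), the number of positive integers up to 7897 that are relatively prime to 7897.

Factor: 7897 = 53 · 149.
φ(7897) = (53−1) · (149−1) = 52 · 148 = 7696.

7696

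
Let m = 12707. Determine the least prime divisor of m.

12707 is odd.
Digit sum 17, not divisible by 3.
Ends in 7: not divisible by 5.
7: 12707 = 7·1815 + 2
11: 12707 = 11·1155 + 2
13: 12707 = 13·977 + 6
17: 12707 = 17·747 + 8
19: 12707 = 19·668 + 15
23: 12707 = 23·552 + 11
29: 12707 = 29·438 + 5
31: 12707 = 31·409 + 28
37: 12707 = 37·343 + 16
41: 12707 = 41·309 + 38
43: 12707 = 43·295 + 22
47: 12707 = 47·270 + 17
53: 12707 = 53·239 + 40
59: 12707 = 59·215 + 22
61: 12707 = 61·208 + 19
67: 12707 = 67·189 + 44
71: 12707 = 71·178 + 69
73: 12707 = 73·174 + 5
79: 12707 = 79·160 + 67
83: 12707 = 83·153 + 8
89: 12707 = 89·142 + 69
97: 12707 = 97·131

97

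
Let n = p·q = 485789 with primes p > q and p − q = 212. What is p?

811

Since p = q + 212, we have 485789 = q(q + 212), so q² + 212q − 485789 = 0.
Discriminant: 212² + 4·485789 = 44944 + 1943156 = 1988100; √1988100 = 1410.
q = (−212 + 1410)/2 = 599, and p = q + 212 = 811.
Check: 599 · 811 = 485789.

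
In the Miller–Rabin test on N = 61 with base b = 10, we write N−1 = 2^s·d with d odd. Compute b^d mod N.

61 − 1 = 60 = 2^2 · 15, so d = 15.
10^1 ≡ 10 (mod 61)
10^2 ≡ 10^2 = 100 ≡ 39 (mod 61)
10^4 ≡ 39^2 = 1521 ≡ 57 (mod 61)
10^8 ≡ 57^2 = 3249 ≡ 16 (mod 61)
15 = 8 + 4 + 2 + 1 in binary powers of 2.
So 10^15 ≡ 16 · 57 · 39 · 10 ≡ 50 (mod 61).
Squaring chain: 50 → 60; reaches −1, so base 10 does not prove 61 composite.

50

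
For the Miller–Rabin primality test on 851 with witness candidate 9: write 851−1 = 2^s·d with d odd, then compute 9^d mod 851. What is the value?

851 − 1 = 850 = 2^1 · 425, so d = 425.
9^1 ≡ 9 (mod 851)
9^2 ≡ 9^2 = 81 ≡ 81 (mod 851)
9^4 ≡ 81^2 = 6561 ≡ 604 (mod 851)
9^8 ≡ 604^2 = 364816 ≡ 588 (mod 851)
9^16 ≡ 588^2 = 345744 ≡ 238 (mod 851)
9^32 ≡ 238^2 = 56644 ≡ 478 (mod 851)
9^64 ≡ 478^2 = 228484 ≡ 416 (mod 851)
9^128 ≡ 416^2 = 173056 ≡ 303 (mod 851)
9^256 ≡ 303^2 = 91809 ≡ 752 (mod 851)
425 = 256 + 128 + 32 + 8 + 1 in binary powers of 2.
So 9^425 ≡ 752 · 303 · 478 · 588 · 9 ≡ 303 (mod 851).
Squaring chain: 303; never reaches −1, so base 9 is a Miller–Rabin witness that 851 is composite.

303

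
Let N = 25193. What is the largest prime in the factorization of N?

25193 = 7 · 3599
3599 = 59 · 61
61 is prime.
So 25193 = 7 · 59 · 61; the largest prime factor is 61.

61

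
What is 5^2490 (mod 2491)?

5^1 ≡ 5 (mod 2491)
5^2 ≡ 5^2 = 25 ≡ 25 (mod 2491)
5^4 ≡ 25^2 = 625 ≡ 625 (mod 2491)
5^8 ≡ 625^2 = 390625 ≡ 2029 (mod 2491)
5^16 ≡ 2029^2 = 4116841 ≡ 1709 (mod 2491)
5^32 ≡ 1709^2 = 2920681 ≡ 1229 (mod 2491)
5^64 ≡ 1229^2 = 1510441 ≡ 895 (mod 2491)
5^128 ≡ 895^2 = 801025 ≡ 1414 (mod 2491)
5^256 ≡ 1414^2 = 1999396 ≡ 1614 (mod 2491)
5^512 ≡ 1614^2 = 2604996 ≡ 1901 (mod 2491)
5^1024 ≡ 1901^2 = 3613801 ≡ 1851 (mod 2491)
5^2048 ≡ 1851^2 = 3426201 ≡ 1076 (mod 2491)
2490 = 2048 + 256 + 128 + 32 + 16 + 8 + 2 in binary powers of 2.
So 5^2490 ≡ 1076 · 1614 · 1414 · 1229 · 1709 · 2029 · 25 ≡ 726 (mod 2491).
Since 726 ≠ 1, base 5 is a Fermat witness: 2491 is composite.

726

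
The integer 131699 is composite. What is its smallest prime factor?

131699 is odd.
Digit sum 29, not divisible by 3.
Ends in 9: not divisible by 5.
7: 131699 = 7·18814 + 1
11: 131699 = 11·11972 + 7
13: 131699 = 13·10130 + 9
17: 131699 = 17·7747

17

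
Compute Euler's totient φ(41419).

Factor: 41419 = 7 · 61 · 97.
φ(41419) = (7−1) · (61−1) · (97−1) = 6 · 60 · 96 = 34560.

34560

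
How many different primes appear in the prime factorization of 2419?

2

2419 = 41 · 59
2419 = 41 · 59, which has 2 distinct prime factors.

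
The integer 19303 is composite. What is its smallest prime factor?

19303 is odd.
Digit sum 16, not divisible by 3.
Ends in 3: not divisible by 5.
7: 19303 = 7·2757 + 4
11: 19303 = 11·1754 + 9
13: 19303 = 13·1484 + 11
17: 19303 = 17·1135 + 8
19: 19303 = 19·1015 + 18
23: 19303 = 23·839 + 6
29: 19303 = 29·665 + 18
31: 19303 = 31·622 + 21
37: 19303 = 37·521 + 26
41: 19303 = 41·470 + 33
43: 19303 = 43·448 + 39
47: 19303 = 47·410 + 33
53: 19303 = 53·364 + 11
59: 19303 = 59·327 + 10
61: 19303 = 61·316 + 27
67: 19303 = 67·288 + 7
71: 19303 = 71·271 + 62
73: 19303 = 73·264 + 31
79: 19303 = 79·244 + 27
83: 19303 = 83·232 + 47
89: 19303 = 89·216 + 79
97: 19303 = 97·199

97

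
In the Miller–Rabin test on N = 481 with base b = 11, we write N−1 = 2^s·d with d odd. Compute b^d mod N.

481 − 1 = 480 = 2^5 · 15, so d = 15.
11^1 ≡ 11 (mod 481)
11^2 ≡ 11^2 = 121 ≡ 121 (mod 481)
11^4 ≡ 121^2 = 14641 ≡ 211 (mod 481)
11^8 ≡ 211^2 = 44521 ≡ 269 (mod 481)
15 = 8 + 4 + 2 + 1 in binary powers of 2.
So 11^15 ≡ 269 · 211 · 121 · 11 ≡ 369 (mod 481).
Squaring chain: 369 → 38 → 1 → 1 → 1; never reaches −1, so base 11 is a Miller–Rabin witness that 481 is composite.

369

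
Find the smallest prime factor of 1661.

1661 is odd.
Digit sum 14, not divisible by 3.
Ends in 1: not divisible by 5.
7: 1661 = 7·237 + 2
11: 1661 = 11·151

11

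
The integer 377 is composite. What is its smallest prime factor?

377 is odd.
Digit sum 17, not divisible by 3.
Ends in 7: not divisible by 5.
7: 377 = 7·53 + 6
11: 377 = 11·34 + 3
13: 377 = 13·29

13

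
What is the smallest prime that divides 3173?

3173 is odd.
Digit sum 14, not divisible by 3.
Ends in 3: not divisible by 5.
7: 3173 = 7·453 + 2
11: 3173 = 11·288 + 5
13: 3173 = 13·244 + 1
17: 3173 = 17·186 + 11
19: 3173 = 19·167

19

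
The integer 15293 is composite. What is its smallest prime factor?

15293 is odd.
Digit sum 20, not divisible by 3.
Ends in 3: not divisible by 5.
7: 15293 = 7·2184 + 5
11: 15293 = 11·1390 + 3
13: 15293 = 13·1176 + 5
17: 15293 = 17·899 + 10
19: 15293 = 19·804 + 17
23: 15293 = 23·664 + 21
29: 15293 = 29·527 + 10
31: 15293 = 31·493 + 10
37: 15293 = 37·413 + 12
41: 15293 = 41·373

41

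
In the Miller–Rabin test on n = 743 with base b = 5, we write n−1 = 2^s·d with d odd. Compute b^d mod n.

743 − 1 = 742 = 2^1 · 371, so d = 371.
5^1 ≡ 5 (mod 743)
5^2 ≡ 5^2 = 25 ≡ 25 (mod 743)
5^4 ≡ 25^2 = 625 ≡ 625 (mod 743)
5^8 ≡ 625^2 = 390625 ≡ 550 (mod 743)
5^16 ≡ 550^2 = 302500 ≡ 99 (mod 743)
5^32 ≡ 99^2 = 9801 ≡ 142 (mod 743)
5^64 ≡ 142^2 = 20164 ≡ 103 (mod 743)
5^128 ≡ 103^2 = 10609 ≡ 207 (mod 743)
5^256 ≡ 207^2 = 42849 ≡ 498 (mod 743)
371 = 256 + 64 + 32 + 16 + 2 + 1 in binary powers of 2.
So 5^371 ≡ 498 · 103 · 142 · 99 · 25 · 5 ≡ 742 (mod 743).
Since 5^d ≡ 742 (mod 743), base 5 does not prove 743 composite.

742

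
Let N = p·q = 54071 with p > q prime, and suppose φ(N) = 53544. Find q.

139

φ(n) = (p−1)(q−1) = n − (p+q) + 1, so p + q = 54071 − 53544 + 1 = 528.
p and q are the roots of t² − 528t + 54071 = 0.
Discriminant: 528² − 4·54071 = 278784 − 216284 = 62500; √62500 = 250.
q = (528 − 250)/2 = 139, p = (528 + 250)/2 = 389.
Check: 139 · 389 = 54071.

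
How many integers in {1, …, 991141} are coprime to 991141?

959088

Factor: 991141 = 59 · 107 · 157.
φ(991141) = (59−1) · (107−1) · (157−1) = 58 · 106 · 156 = 959088.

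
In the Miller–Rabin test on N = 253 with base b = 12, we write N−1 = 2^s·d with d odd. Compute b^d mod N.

100

253 − 1 = 252 = 2^2 · 63, so d = 63.
12^1 ≡ 12 (mod 253)
12^2 ≡ 12^2 = 144 ≡ 144 (mod 253)
12^4 ≡ 144^2 = 20736 ≡ 243 (mod 253)
12^8 ≡ 243^2 = 59049 ≡ 100 (mod 253)
12^16 ≡ 100^2 = 10000 ≡ 133 (mod 253)
12^32 ≡ 133^2 = 17689 ≡ 232 (mod 253)
63 = 32 + 16 + 8 + 4 + 2 + 1 in binary powers of 2.
So 12^63 ≡ 232 · 133 · 100 · 243 · 144 · 12 ≡ 100 (mod 253).
Squaring chain: 100 → 133; never reaches −1, so base 12 is a Miller–Rabin witness that 253 is composite.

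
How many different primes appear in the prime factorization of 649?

2

649 = 11 · 59
649 = 11 · 59, which has 2 distinct prime factors.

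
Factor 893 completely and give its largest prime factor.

47

893 = 19 · 47
47 is prime.
So 893 = 19 · 47; the largest prime factor is 47.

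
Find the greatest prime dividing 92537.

61

92537 = 37 · 2501
2501 = 41 · 61
61 is prime.
So 92537 = 37 · 41 · 61; the largest prime factor is 61.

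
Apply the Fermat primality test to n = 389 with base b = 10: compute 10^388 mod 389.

10^1 ≡ 10 (mod 389)
10^2 ≡ 10^2 = 100 ≡ 100 (mod 389)
10^4 ≡ 100^2 = 10000 ≡ 275 (mod 389)
10^8 ≡ 275^2 = 75625 ≡ 159 (mod 389)
10^16 ≡ 159^2 = 25281 ≡ 385 (mod 389)
10^32 ≡ 385^2 = 148225 ≡ 16 (mod 389)
10^64 ≡ 16^2 = 256 ≡ 256 (mod 389)
10^128 ≡ 256^2 = 65536 ≡ 184 (mod 389)
10^256 ≡ 184^2 = 33856 ≡ 13 (mod 389)
388 = 256 + 128 + 4 in binary powers of 2.
So 10^388 ≡ 13 · 184 · 275 ≡ 1 (mod 389).
Since the result is 1, base 10 gives no evidence that 389 is composite.

1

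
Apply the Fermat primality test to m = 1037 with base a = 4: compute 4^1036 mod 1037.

4^1 ≡ 4 (mod 1037)
4^2 ≡ 4^2 = 16 ≡ 16 (mod 1037)
4^4 ≡ 16^2 = 256 ≡ 256 (mod 1037)
4^8 ≡ 256^2 = 65536 ≡ 205 (mod 1037)
4^16 ≡ 205^2 = 42025 ≡ 545 (mod 1037)
4^32 ≡ 545^2 = 297025 ≡ 443 (mod 1037)
4^64 ≡ 443^2 = 196249 ≡ 256 (mod 1037)
4^128 ≡ 256^2 = 65536 ≡ 205 (mod 1037)
4^256 ≡ 205^2 = 42025 ≡ 545 (mod 1037)
4^512 ≡ 545^2 = 297025 ≡ 443 (mod 1037)
4^1024 ≡ 443^2 = 196249 ≡ 256 (mod 1037)
1036 = 1024 + 8 + 4 in binary powers of 2.
So 4^1036 ≡ 256 · 205 · 256 ≡ 545 (mod 1037).
Since 545 ≠ 1, base 4 is a Fermat witness: 1037 is composite.

545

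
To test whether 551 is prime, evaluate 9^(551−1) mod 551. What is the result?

9^1 ≡ 9 (mod 551)
9^2 ≡ 9^2 = 81 ≡ 81 (mod 551)
9^4 ≡ 81^2 = 6561 ≡ 500 (mod 551)
9^8 ≡ 500^2 = 250000 ≡ 397 (mod 551)
9^16 ≡ 397^2 = 157609 ≡ 23 (mod 551)
9^32 ≡ 23^2 = 529 ≡ 529 (mod 551)
9^64 ≡ 529^2 = 279841 ≡ 484 (mod 551)
9^128 ≡ 484^2 = 234256 ≡ 81 (mod 551)
9^256 ≡ 81^2 = 6561 ≡ 500 (mod 551)
9^512 ≡ 500^2 = 250000 ≡ 397 (mod 551)
550 = 512 + 32 + 4 + 2 in binary powers of 2.
So 9^550 ≡ 397 · 529 · 500 · 81 ≡ 123 (mod 551).
Since 123 ≠ 1, base 9 is a Fermat witness: 551 is composite.

123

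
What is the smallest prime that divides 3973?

29

3973 is odd.
Digit sum 22, not divisible by 3.
Ends in 3: not divisible by 5.
7: 3973 = 7·567 + 4
11: 3973 = 11·361 + 2
13: 3973 = 13·305 + 8
17: 3973 = 17·233 + 12
19: 3973 = 19·209 + 2
23: 3973 = 23·172 + 17
29: 3973 = 29·137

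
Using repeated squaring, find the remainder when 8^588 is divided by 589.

419

8^1 ≡ 8 (mod 589)
8^2 ≡ 8^2 = 64 ≡ 64 (mod 589)
8^4 ≡ 64^2 = 4096 ≡ 562 (mod 589)
8^8 ≡ 562^2 = 315844 ≡ 140 (mod 589)
8^16 ≡ 140^2 = 19600 ≡ 163 (mod 589)
8^32 ≡ 163^2 = 26569 ≡ 64 (mod 589)
8^64 ≡ 64^2 = 4096 ≡ 562 (mod 589)
8^128 ≡ 562^2 = 315844 ≡ 140 (mod 589)
8^256 ≡ 140^2 = 19600 ≡ 163 (mod 589)
8^512 ≡ 163^2 = 26569 ≡ 64 (mod 589)
588 = 512 + 64 + 8 + 4 in binary powers of 2.
So 8^588 ≡ 64 · 562 · 140 · 562 ≡ 419 (mod 589).
Since 419 ≠ 1, base 8 is a Fermat witness: 589 is composite.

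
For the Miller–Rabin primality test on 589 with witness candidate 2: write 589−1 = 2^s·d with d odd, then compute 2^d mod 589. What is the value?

589 − 1 = 588 = 2^2 · 147, so d = 147.
2^1 ≡ 2 (mod 589)
2^2 ≡ 2^2 = 4 ≡ 4 (mod 589)
2^4 ≡ 4^2 = 16 ≡ 16 (mod 589)
2^8 ≡ 16^2 = 256 ≡ 256 (mod 589)
2^16 ≡ 256^2 = 65536 ≡ 157 (mod 589)
2^32 ≡ 157^2 = 24649 ≡ 500 (mod 589)
2^64 ≡ 500^2 = 250000 ≡ 264 (mod 589)
2^128 ≡ 264^2 = 69696 ≡ 194 (mod 589)
147 = 128 + 16 + 2 + 1 in binary powers of 2.
So 2^147 ≡ 194 · 157 · 4 · 2 ≡ 407 (mod 589).
Squaring chain: 407 → 140; never reaches −1, so base 2 is a Miller–Rabin witness that 589 is composite.

407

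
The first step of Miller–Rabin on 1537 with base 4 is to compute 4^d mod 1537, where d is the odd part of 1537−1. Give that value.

1537 − 1 = 1536 = 2^9 · 3, so d = 3.
4^1 ≡ 4 (mod 1537)
4^2 ≡ 4^2 = 16 ≡ 16 (mod 1537)
3 = 2 + 1 in binary powers of 2.
So 4^3 ≡ 16 · 4 ≡ 64 (mod 1537).
Squaring chain: 64 → 1022 → 861 → 487 → 471 → 513 → 342 → 152 → 49; never reaches −1, so base 4 is a Miller–Rabin witness that 1537 is composite.

64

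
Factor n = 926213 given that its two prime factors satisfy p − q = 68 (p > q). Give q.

Since p = q + 68, we have 926213 = q(q + 68), so q² + 68q − 926213 = 0.
Discriminant: 68² + 4·926213 = 4624 + 3704852 = 3709476; √3709476 = 1926.
q = (−68 + 1926)/2 = 929, and p = q + 68 = 997.
Check: 929 · 997 = 926213.

929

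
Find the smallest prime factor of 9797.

97

9797 is odd.
Digit sum 32, not divisible by 3.
Ends in 7: not divisible by 5.
7: 9797 = 7·1399 + 4
11: 9797 = 11·890 + 7
13: 9797 = 13·753 + 8
17: 9797 = 17·576 + 5
19: 9797 = 19·515 + 12
23: 9797 = 23·425 + 22
29: 9797 = 29·337 + 24
31: 9797 = 31·316 + 1
37: 9797 = 37·264 + 29
41: 9797 = 41·238 + 39
43: 9797 = 43·227 + 36
47: 9797 = 47·208 + 21
53: 9797 = 53·184 + 45
59: 9797 = 59·166 + 3
61: 9797 = 61·160 + 37
67: 9797 = 67·146 + 15
71: 9797 = 71·137 + 70
73: 9797 = 73·134 + 15
79: 9797 = 79·124 + 1
83: 9797 = 83·118 + 3
89: 9797 = 89·110 + 7
97: 9797 = 97·101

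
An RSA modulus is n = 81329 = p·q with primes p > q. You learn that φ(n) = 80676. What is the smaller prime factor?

φ(n) = (p−1)(q−1) = n − (p+q) + 1, so p + q = 81329 − 80676 + 1 = 654.
p and q are the roots of t² − 654t + 81329 = 0.
Discriminant: 654² − 4·81329 = 427716 − 325316 = 102400; √102400 = 320.
q = (654 − 320)/2 = 167, p = (654 + 320)/2 = 487.
Check: 167 · 487 = 81329.

167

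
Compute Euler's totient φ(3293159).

3225600

Factor: 3293159 = 113 · 151 · 193.
φ(3293159) = (113−1) · (151−1) · (193−1) = 112 · 150 · 192 = 3225600.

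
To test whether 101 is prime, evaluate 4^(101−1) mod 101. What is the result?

4^1 ≡ 4 (mod 101)
4^2 ≡ 4^2 = 16 ≡ 16 (mod 101)
4^4 ≡ 16^2 = 256 ≡ 54 (mod 101)
4^8 ≡ 54^2 = 2916 ≡ 88 (mod 101)
4^16 ≡ 88^2 = 7744 ≡ 68 (mod 101)
4^32 ≡ 68^2 = 4624 ≡ 79 (mod 101)
4^64 ≡ 79^2 = 6241 ≡ 80 (mod 101)
100 = 64 + 32 + 4 in binary powers of 2.
So 4^100 ≡ 80 · 79 · 54 ≡ 1 (mod 101).
Since the result is 1, base 4 gives no evidence that 101 is composite.

1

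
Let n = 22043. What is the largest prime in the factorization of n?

67

22043 = 7 · 3149
3149 = 47 · 67
67 is prime.
So 22043 = 7 · 47 · 67; the largest prime factor is 67.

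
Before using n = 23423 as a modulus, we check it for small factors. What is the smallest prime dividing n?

59

23423 is odd.
Digit sum 14, not divisible by 3.
Ends in 3: not divisible by 5.
7: 23423 = 7·3346 + 1
11: 23423 = 11·2129 + 4
13: 23423 = 13·1801 + 10
17: 23423 = 17·1377 + 14
19: 23423 = 19·1232 + 15
23: 23423 = 23·1018 + 9
29: 23423 = 29·807 + 20
31: 23423 = 31·755 + 18
37: 23423 = 37·633 + 2
41: 23423 = 41·571 + 12
43: 23423 = 43·544 + 31
47: 23423 = 47·498 + 17
53: 23423 = 53·441 + 50
59: 23423 = 59·397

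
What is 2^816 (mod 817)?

2^1 ≡ 2 (mod 817)
2^2 ≡ 2^2 = 4 ≡ 4 (mod 817)
2^4 ≡ 4^2 = 16 ≡ 16 (mod 817)
2^8 ≡ 16^2 = 256 ≡ 256 (mod 817)
2^16 ≡ 256^2 = 65536 ≡ 176 (mod 817)
2^32 ≡ 176^2 = 30976 ≡ 747 (mod 817)
2^64 ≡ 747^2 = 558009 ≡ 815 (mod 817)
2^128 ≡ 815^2 = 664225 ≡ 4 (mod 817)
2^256 ≡ 4^2 = 16 ≡ 16 (mod 817)
2^512 ≡ 16^2 = 256 ≡ 256 (mod 817)
816 = 512 + 256 + 32 + 16 in binary powers of 2.
So 2^816 ≡ 256 · 16 · 747 · 176 ≡ 102 (mod 817).
Since 102 ≠ 1, base 2 is a Fermat witness: 817 is composite.

102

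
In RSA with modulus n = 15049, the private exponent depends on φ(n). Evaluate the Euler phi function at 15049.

14800

Factor: 15049 = 101 · 149.
φ(15049) = (101−1) · (149−1) = 100 · 148 = 14800.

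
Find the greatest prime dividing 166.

166 = 2 · 83
83 is prime.
So 166 = 2 · 83; the largest prime factor is 83.

83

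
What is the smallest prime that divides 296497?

17

296497 is odd.
Digit sum 37, not divisible by 3.
Ends in 7: not divisible by 5.
7: 296497 = 7·42356 + 5
11: 296497 = 11·26954 + 3
13: 296497 = 13·22807 + 6
17: 296497 = 17·17441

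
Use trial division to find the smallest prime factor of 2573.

31

2573 is odd.
Digit sum 17, not divisible by 3.
Ends in 3: not divisible by 5.
7: 2573 = 7·367 + 4
11: 2573 = 11·233 + 10
13: 2573 = 13·197 + 12
17: 2573 = 17·151 + 6
19: 2573 = 19·135 + 8
23: 2573 = 23·111 + 20
29: 2573 = 29·88 + 21
31: 2573 = 31·83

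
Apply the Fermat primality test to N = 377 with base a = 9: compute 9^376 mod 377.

9^1 ≡ 9 (mod 377)
9^2 ≡ 9^2 = 81 ≡ 81 (mod 377)
9^4 ≡ 81^2 = 6561 ≡ 152 (mod 377)
9^8 ≡ 152^2 = 23104 ≡ 107 (mod 377)
9^16 ≡ 107^2 = 11449 ≡ 139 (mod 377)
9^32 ≡ 139^2 = 19321 ≡ 94 (mod 377)
9^64 ≡ 94^2 = 8836 ≡ 165 (mod 377)
9^128 ≡ 165^2 = 27225 ≡ 81 (mod 377)
9^256 ≡ 81^2 = 6561 ≡ 152 (mod 377)
376 = 256 + 64 + 32 + 16 + 8 in binary powers of 2.
So 9^376 ≡ 152 · 165 · 94 · 139 · 107 ≡ 256 (mod 377).
Since 256 ≠ 1, base 9 is a Fermat witness: 377 is composite.

256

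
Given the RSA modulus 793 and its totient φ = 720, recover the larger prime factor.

φ(n) = (p−1)(q−1) = n − (p+q) + 1, so p + q = 793 − 720 + 1 = 74.
p and q are the roots of t² − 74t + 793 = 0.
Discriminant: 74² − 4·793 = 5476 − 3172 = 2304; √2304 = 48.
q = (74 − 48)/2 = 13, p = (74 + 48)/2 = 61.
Check: 13 · 61 = 793.

61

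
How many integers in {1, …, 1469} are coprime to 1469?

1344

Factor: 1469 = 13 · 113.
φ(1469) = (13−1) · (113−1) = 12 · 112 = 1344.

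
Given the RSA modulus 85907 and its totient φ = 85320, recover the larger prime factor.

317

φ(n) = (p−1)(q−1) = n − (p+q) + 1, so p + q = 85907 − 85320 + 1 = 588.
p and q are the roots of t² − 588t + 85907 = 0.
Discriminant: 588² − 4·85907 = 345744 − 343628 = 2116; √2116 = 46.
q = (588 − 46)/2 = 271, p = (588 + 46)/2 = 317.
Check: 271 · 317 = 85907.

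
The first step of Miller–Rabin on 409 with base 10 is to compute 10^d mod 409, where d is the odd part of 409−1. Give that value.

409 − 1 = 408 = 2^3 · 51, so d = 51.
10^1 ≡ 10 (mod 409)
10^2 ≡ 10^2 = 100 ≡ 100 (mod 409)
10^4 ≡ 100^2 = 10000 ≡ 184 (mod 409)
10^8 ≡ 184^2 = 33856 ≡ 318 (mod 409)
10^16 ≡ 318^2 = 101124 ≡ 101 (mod 409)
10^32 ≡ 101^2 = 10201 ≡ 385 (mod 409)
51 = 32 + 16 + 2 + 1 in binary powers of 2.
So 10^51 ≡ 385 · 101 · 100 · 10 ≡ 143 (mod 409).
Squaring chain: 143 → 408 → 1; reaches −1, so base 10 does not prove 409 composite.

143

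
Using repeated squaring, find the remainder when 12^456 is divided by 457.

1

12^1 ≡ 12 (mod 457)
12^2 ≡ 12^2 = 144 ≡ 144 (mod 457)
12^4 ≡ 144^2 = 20736 ≡ 171 (mod 457)
12^8 ≡ 171^2 = 29241 ≡ 450 (mod 457)
12^16 ≡ 450^2 = 202500 ≡ 49 (mod 457)
12^32 ≡ 49^2 = 2401 ≡ 116 (mod 457)
12^64 ≡ 116^2 = 13456 ≡ 203 (mod 457)
12^128 ≡ 203^2 = 41209 ≡ 79 (mod 457)
12^256 ≡ 79^2 = 6241 ≡ 300 (mod 457)
456 = 256 + 128 + 64 + 8 in binary powers of 2.
So 12^456 ≡ 300 · 79 · 203 · 450 ≡ 1 (mod 457).
Since the result is 1, base 12 gives no evidence that 457 is composite.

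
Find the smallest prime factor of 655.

5

655 is odd.
Digit sum 16, not divisible by 3.
Ends in 5: divisible by 5.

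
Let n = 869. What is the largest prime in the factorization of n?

869 = 11 · 79
79 is prime.
So 869 = 11 · 79; the largest prime factor is 79.

79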